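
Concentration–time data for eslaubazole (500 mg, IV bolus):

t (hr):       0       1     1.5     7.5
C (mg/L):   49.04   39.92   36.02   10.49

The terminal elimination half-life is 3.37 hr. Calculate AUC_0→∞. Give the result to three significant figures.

Trapezoidal AUC_0→7.5:
  [0→1]: (49.04+39.92)/2 × 1 = 44.48
  [1→1.5]: (39.92+36.02)/2 × 0.5 = 18.985
  [1.5→7.5]: (36.02+10.49)/2 × 6 = 139.53
  Sum = 202.995 mg/L·hr
k_e = ln2 / t½ = 0.693147 / 3.37 = 0.2057 hr^-1
Extrapolated tail: C_last / k_e = 10.49 / 0.2057 = 50.997
AUC_0→∞ = 202.995 + 50.997 = 253.992 mg/L·hr

AUC = 254 mg/L·hr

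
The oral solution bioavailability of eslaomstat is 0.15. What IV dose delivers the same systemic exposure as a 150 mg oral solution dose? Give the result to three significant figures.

D_iv = 22.5 mg

Systemic exposure from an extravascular dose = F × D_ev, so the equivalent IV dose is F × D_ev.
D_iv = F × D_ev = 0.15 × 150 = 22.5 mg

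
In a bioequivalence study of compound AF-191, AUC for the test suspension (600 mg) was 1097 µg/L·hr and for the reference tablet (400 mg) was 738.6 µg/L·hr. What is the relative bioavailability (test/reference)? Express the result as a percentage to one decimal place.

F_rel = 99.0%

F_rel = (AUC_test/D_test) / (AUC_ref/D_ref)
      = (1097/600) / (738.6/400)
      = 1.82833 / 1.8465 = 0.9902 = 99.02%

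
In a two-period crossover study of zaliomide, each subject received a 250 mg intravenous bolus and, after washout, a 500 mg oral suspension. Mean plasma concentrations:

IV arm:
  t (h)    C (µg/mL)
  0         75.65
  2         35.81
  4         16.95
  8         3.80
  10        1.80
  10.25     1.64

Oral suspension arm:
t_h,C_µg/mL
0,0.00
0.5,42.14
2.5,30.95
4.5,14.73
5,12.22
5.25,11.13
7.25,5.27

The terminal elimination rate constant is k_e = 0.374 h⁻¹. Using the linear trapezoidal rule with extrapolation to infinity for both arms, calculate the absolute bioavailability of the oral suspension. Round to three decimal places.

F = 0.392

Trapezoidal AUC_0→10.25 (IV):
  [0→2]: (75.65+35.81)/2 × 2 = 111.46
  [2→4]: (35.81+16.95)/2 × 2 = 52.76
  [4→8]: (16.95+3.80)/2 × 4 = 41.5
  [8→10]: (3.80+1.80)/2 × 2 = 5.6
  [10→10.25]: (1.80+1.64)/2 × 0.25 = 0.43
  Sum = 211.75 µg/mL·h
IV tail: 1.64/0.374 = 4.385; AUC_iv,0→∞ = 211.75 + 4.385 = 216.135 µg/mL·h
Trapezoidal AUC_0→7.25 (oral suspension):
  [0→0.5]: (0.00+42.14)/2 × 0.5 = 10.535
  [0.5→2.5]: (42.14+30.95)/2 × 2 = 73.09
  [2.5→4.5]: (30.95+14.73)/2 × 2 = 45.68
  [4.5→5]: (14.73+12.22)/2 × 0.5 = 6.7375
  [5→5.25]: (12.22+11.13)/2 × 0.25 = 2.91875
  [5.25→7.25]: (11.13+5.27)/2 × 2 = 16.4
  Sum = 155.36125 µg/mL·h
oral suspension tail: 5.27/0.374 = 14.091; AUC_ev,0→∞ = 155.36125 + 14.091 = 169.45225 µg/mL·h
F = (AUC_ev/D_ev)/(AUC_iv/D_iv) = (169.45225/500)/(216.135/250) = 0.3389045/0.86454 = 0.3920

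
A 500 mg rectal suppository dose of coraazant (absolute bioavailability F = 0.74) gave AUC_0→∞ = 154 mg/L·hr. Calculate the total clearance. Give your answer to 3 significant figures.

CL = 2.40 L/hr

CL = F × Dose / AUC_0→∞
   = 0.74 × 500 / 154 = 2.4026 L/hr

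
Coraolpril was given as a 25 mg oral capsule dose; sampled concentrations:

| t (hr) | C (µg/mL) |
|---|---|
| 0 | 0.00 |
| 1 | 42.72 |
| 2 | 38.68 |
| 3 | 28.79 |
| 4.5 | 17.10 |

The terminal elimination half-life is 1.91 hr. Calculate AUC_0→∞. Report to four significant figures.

Trapezoidal AUC_0→4.5:
  [0→1]: (0.00+42.72)/2 × 1 = 21.36
  [1→2]: (42.72+38.68)/2 × 1 = 40.7
  [2→3]: (38.68+28.79)/2 × 1 = 33.735
  [3→4.5]: (28.79+17.10)/2 × 1.5 = 34.4175
  Sum = 130.2125 µg/mL·hr
k_e = ln2 / t½ = 0.693147 / 1.91 = 0.3629 hr^-1
Extrapolated tail: C_last / k_e = 17.10 / 0.3629 = 47.120
AUC_0→∞ = 130.2125 + 47.120 = 177.3325 µg/mL·hr

AUC = 177.3 µg/mL·hr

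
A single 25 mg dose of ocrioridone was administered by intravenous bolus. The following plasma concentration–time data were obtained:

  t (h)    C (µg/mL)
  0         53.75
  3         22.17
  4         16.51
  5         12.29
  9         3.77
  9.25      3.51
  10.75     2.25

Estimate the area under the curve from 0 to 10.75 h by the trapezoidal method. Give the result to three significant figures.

Trapezoidal AUC_0→10.75:
  [0→3]: (53.75+22.17)/2 × 3 = 113.88
  [3→4]: (22.17+16.51)/2 × 1 = 19.34
  [4→5]: (16.51+12.29)/2 × 1 = 14.4
  [5→9]: (12.29+3.77)/2 × 4 = 32.12
  [9→9.25]: (3.77+3.51)/2 × 0.25 = 0.91
  [9.25→10.75]: (3.51+2.25)/2 × 1.5 = 4.32
  Sum = 184.97 µg/mL·h

AUC = 185 µg/mL·h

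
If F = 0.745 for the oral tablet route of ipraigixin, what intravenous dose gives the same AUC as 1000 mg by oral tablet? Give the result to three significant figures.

Systemic exposure from an extravascular dose = F × D_ev, so the equivalent IV dose is F × D_ev.
D_iv = F × D_ev = 0.745 × 1000 = 745 mg

D_iv = 745 mg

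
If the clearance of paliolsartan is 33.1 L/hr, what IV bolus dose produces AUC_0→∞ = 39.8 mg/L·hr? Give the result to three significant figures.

Dose_iv = CL × AUC_0→∞
     = 33.1 × 39.8 = 1317.38 mg

Dose = 1320 mg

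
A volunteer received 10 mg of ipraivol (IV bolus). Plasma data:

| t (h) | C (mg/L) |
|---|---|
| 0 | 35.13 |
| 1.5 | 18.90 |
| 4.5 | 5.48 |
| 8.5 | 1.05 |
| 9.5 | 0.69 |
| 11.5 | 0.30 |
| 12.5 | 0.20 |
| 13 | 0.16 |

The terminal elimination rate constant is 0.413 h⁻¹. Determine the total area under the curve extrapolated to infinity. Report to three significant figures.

AUC = 92.7 mg/L·h

Trapezoidal AUC_0→13:
  [0→1.5]: (35.13+18.90)/2 × 1.5 = 40.5225
  [1.5→4.5]: (18.90+5.48)/2 × 3 = 36.57
  [4.5→8.5]: (5.48+1.05)/2 × 4 = 13.06
  [8.5→9.5]: (1.05+0.69)/2 × 1 = 0.87
  [9.5→11.5]: (0.69+0.30)/2 × 2 = 0.99
  [11.5→12.5]: (0.30+0.20)/2 × 1 = 0.25
  [12.5→13]: (0.20+0.16)/2 × 0.5 = 0.09
  Sum = 92.3525 mg/L·h
Extrapolated tail: C_last / k_e = 0.16 / 0.413 = 0.387
AUC_0→∞ = 92.3525 + 0.387 = 92.7395 mg/L·h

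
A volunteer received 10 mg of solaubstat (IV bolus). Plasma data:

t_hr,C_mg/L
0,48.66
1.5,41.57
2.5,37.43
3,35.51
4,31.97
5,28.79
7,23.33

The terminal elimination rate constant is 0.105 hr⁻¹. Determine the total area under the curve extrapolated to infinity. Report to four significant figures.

AUC = 463.8 mg/L·hr

Trapezoidal AUC_0→7:
  [0→1.5]: (48.66+41.57)/2 × 1.5 = 67.6725
  [1.5→2.5]: (41.57+37.43)/2 × 1 = 39.5
  [2.5→3]: (37.43+35.51)/2 × 0.5 = 18.235
  [3→4]: (35.51+31.97)/2 × 1 = 33.74
  [4→5]: (31.97+28.79)/2 × 1 = 30.38
  [5→7]: (28.79+23.33)/2 × 2 = 52.12
  Sum = 241.6475 mg/L·hr
Extrapolated tail: C_last / k_e = 23.33 / 0.105 = 222.190
AUC_0→∞ = 241.6475 + 222.190 = 463.8375 mg/L·hr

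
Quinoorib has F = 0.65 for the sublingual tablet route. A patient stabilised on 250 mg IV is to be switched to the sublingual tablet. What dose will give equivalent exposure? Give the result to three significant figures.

For equal systemic exposure: F × D_ev = D_iv
D_ev = D_iv / F = 250 / 0.65 = 384.615 mg

D_sublingual = 385 mg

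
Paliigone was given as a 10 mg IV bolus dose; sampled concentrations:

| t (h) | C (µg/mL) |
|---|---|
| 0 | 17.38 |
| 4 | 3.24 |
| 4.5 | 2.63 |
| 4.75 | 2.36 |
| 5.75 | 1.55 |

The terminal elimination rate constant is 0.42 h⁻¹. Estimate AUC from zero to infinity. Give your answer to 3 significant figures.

Trapezoidal AUC_0→5.75:
  [0→4]: (17.38+3.24)/2 × 4 = 41.24
  [4→4.5]: (3.24+2.63)/2 × 0.5 = 1.4675
  [4.5→4.75]: (2.63+2.36)/2 × 0.25 = 0.62375
  [4.75→5.75]: (2.36+1.55)/2 × 1 = 1.955
  Sum = 45.28625 µg/mL·h
Extrapolated tail: C_last / k_e = 1.55 / 0.42 = 3.690
AUC_0→∞ = 45.28625 + 3.690 = 48.97625 µg/mL·h

AUC = 49.0 µg/mL·h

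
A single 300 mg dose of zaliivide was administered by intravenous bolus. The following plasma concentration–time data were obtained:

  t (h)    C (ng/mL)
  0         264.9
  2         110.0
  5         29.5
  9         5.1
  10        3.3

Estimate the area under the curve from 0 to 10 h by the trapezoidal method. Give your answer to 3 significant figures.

AUC = 658 ng/mL·h

Trapezoidal AUC_0→10:
  [0→2]: (264.9+110.0)/2 × 2 = 374.9
  [2→5]: (110.0+29.5)/2 × 3 = 209.25
  [5→9]: (29.5+5.1)/2 × 4 = 69.2
  [9→10]: (5.1+3.3)/2 × 1 = 4.2
  Sum = 657.55 ng/mL·h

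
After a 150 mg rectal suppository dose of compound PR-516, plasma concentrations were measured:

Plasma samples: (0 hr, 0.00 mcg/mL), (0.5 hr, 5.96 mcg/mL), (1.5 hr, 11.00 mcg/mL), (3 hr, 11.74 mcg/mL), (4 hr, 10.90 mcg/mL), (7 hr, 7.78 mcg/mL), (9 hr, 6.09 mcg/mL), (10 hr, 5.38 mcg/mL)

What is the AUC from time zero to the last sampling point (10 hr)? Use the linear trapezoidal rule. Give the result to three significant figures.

Trapezoidal AUC_0→10:
  [0→0.5]: (0.00+5.96)/2 × 0.5 = 1.49
  [0.5→1.5]: (5.96+11.00)/2 × 1 = 8.48
  [1.5→3]: (11.00+11.74)/2 × 1.5 = 17.055
  [3→4]: (11.74+10.90)/2 × 1 = 11.32
  [4→7]: (10.90+7.78)/2 × 3 = 28.02
  [7→9]: (7.78+6.09)/2 × 2 = 13.87
  [9→10]: (6.09+5.38)/2 × 1 = 5.735
  Sum = 85.97 mcg/mL·hr

AUC = 86.0 mcg/mL·hr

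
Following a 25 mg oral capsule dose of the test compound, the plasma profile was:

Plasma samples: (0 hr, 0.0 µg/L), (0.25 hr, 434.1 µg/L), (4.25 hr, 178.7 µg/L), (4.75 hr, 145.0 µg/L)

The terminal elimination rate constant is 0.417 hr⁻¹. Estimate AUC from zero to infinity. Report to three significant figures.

AUC = 1710 µg/L·hr

Trapezoidal AUC_0→4.75:
  [0→0.25]: (0.0+434.1)/2 × 0.25 = 54.2625
  [0.25→4.25]: (434.1+178.7)/2 × 4 = 1225.6
  [4.25→4.75]: (178.7+145.0)/2 × 0.5 = 80.925
  Sum = 1360.7875 µg/L·hr
Extrapolated tail: C_last / k_e = 145.0 / 0.417 = 347.722
AUC_0→∞ = 1360.7875 + 347.722 = 1708.5095 µg/L·hr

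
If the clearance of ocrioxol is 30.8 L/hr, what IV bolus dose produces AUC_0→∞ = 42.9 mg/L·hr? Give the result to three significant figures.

Dose = 1320 mg

Dose_iv = CL × AUC_0→∞
     = 30.8 × 42.9 = 1321.32 mg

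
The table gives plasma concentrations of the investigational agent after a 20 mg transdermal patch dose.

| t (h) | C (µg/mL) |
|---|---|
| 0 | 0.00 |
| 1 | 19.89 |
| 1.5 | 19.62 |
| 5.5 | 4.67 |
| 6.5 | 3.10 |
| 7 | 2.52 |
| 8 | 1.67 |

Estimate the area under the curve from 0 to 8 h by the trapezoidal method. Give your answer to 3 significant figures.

AUC = 75.8 µg/mL·h

Trapezoidal AUC_0→8:
  [0→1]: (0.00+19.89)/2 × 1 = 9.945
  [1→1.5]: (19.89+19.62)/2 × 0.5 = 9.8775
  [1.5→5.5]: (19.62+4.67)/2 × 4 = 48.58
  [5.5→6.5]: (4.67+3.10)/2 × 1 = 3.885
  [6.5→7]: (3.10+2.52)/2 × 0.5 = 1.405
  [7→8]: (2.52+1.67)/2 × 1 = 2.095
  Sum = 75.7875 µg/mL·h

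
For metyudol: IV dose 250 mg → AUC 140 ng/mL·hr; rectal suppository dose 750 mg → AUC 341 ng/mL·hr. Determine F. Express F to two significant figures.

F = 0.81

F = (AUC_ev / D_ev) / (AUC_iv / D_iv)
  = (341/750) / (140/250)
  = 0.454667 / 0.56 = 0.8119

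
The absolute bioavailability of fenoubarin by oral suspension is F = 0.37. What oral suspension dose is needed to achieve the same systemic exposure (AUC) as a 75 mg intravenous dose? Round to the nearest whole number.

D_oral = 203 mg

For equal systemic exposure: F × D_ev = D_iv
D_ev = D_iv / F = 75 / 0.37 = 202.703 mg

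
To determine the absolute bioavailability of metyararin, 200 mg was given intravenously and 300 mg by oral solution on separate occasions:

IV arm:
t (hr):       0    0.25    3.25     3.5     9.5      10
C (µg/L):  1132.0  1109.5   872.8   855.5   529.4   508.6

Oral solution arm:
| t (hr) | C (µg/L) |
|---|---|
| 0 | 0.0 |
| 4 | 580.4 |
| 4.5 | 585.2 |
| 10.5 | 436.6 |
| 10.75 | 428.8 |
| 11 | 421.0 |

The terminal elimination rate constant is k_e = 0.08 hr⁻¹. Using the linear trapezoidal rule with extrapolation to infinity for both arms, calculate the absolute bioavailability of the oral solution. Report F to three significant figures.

F = 0.468

Trapezoidal AUC_0→10 (IV):
  [0→0.25]: (1132.0+1109.5)/2 × 0.25 = 280.1875
  [0.25→3.25]: (1109.5+872.8)/2 × 3 = 2973.45
  [3.25→3.5]: (872.8+855.5)/2 × 0.25 = 216.0375
  [3.5→9.5]: (855.5+529.4)/2 × 6 = 4154.7
  [9.5→10]: (529.4+508.6)/2 × 0.5 = 259.5
  Sum = 7883.875 µg/L·hr
IV tail: 508.6/0.08 = 6357.500; AUC_iv,0→∞ = 7883.875 + 6357.500 = 14241.375 µg/L·hr
Trapezoidal AUC_0→11 (oral solution):
  [0→4]: (0.0+580.4)/2 × 4 = 1160.8
  [4→4.5]: (580.4+585.2)/2 × 0.5 = 291.4
  [4.5→10.5]: (585.2+436.6)/2 × 6 = 3065.4
  [10.5→10.75]: (436.6+428.8)/2 × 0.25 = 108.175
  [10.75→11]: (428.8+421.0)/2 × 0.25 = 106.225
  Sum = 4732.0 µg/L·hr
oral solution tail: 421.0/0.08 = 5262.500; AUC_ev,0→∞ = 4732.0 + 5262.500 = 9994.5 µg/L·hr
F = (AUC_ev/D_ev)/(AUC_iv/D_iv) = (9994.5/300)/(14241.375/200) = 33.315/71.206875 = 0.4679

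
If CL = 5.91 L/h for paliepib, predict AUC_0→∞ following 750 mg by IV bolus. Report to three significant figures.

AUC = 127 mg/L·h

AUC_0→∞ = Dose_iv / CL
        = 750 / 5.91 = 126.904 mg/L·h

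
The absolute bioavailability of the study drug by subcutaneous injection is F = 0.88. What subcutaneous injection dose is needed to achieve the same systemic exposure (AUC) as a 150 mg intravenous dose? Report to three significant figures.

D_subcutaneous = 170 mg

For equal systemic exposure: F × D_ev = D_iv
D_ev = D_iv / F = 150 / 0.88 = 170.455 mg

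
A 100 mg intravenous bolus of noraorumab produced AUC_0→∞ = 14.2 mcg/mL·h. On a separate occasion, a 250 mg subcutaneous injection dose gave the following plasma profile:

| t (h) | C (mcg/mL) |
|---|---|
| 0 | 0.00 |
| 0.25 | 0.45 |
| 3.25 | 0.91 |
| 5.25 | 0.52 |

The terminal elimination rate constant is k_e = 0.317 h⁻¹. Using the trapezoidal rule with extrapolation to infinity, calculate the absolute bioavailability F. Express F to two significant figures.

Trapezoidal AUC_0→5.25 (subcutaneous injection):
  [0→0.25]: (0.00+0.45)/2 × 0.25 = 0.05625
  [0.25→3.25]: (0.45+0.91)/2 × 3 = 2.04
  [3.25→5.25]: (0.91+0.52)/2 × 2 = 1.43
  Sum = 3.52625 mcg/mL·h
Tail: C_last/k_e = 0.52/0.317 = 1.640
AUC_0→∞ (subcutaneous injection) = 3.52625 + 1.640 = 5.16625 mcg/mL·h
F = (AUC_ev/D_ev)/(AUC_iv/D_iv) = (5.16625/250)/(14.2/100) = 0.020665/0.142 = 0.1455

F = 0.15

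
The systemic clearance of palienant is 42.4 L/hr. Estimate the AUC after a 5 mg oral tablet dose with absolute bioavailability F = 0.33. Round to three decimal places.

AUC_0→∞ = F × Dose / CL
        = 0.33 × 5 / 42.4 = 0.0389151 mg/L·hr

AUC = 0.039 mg/L·hr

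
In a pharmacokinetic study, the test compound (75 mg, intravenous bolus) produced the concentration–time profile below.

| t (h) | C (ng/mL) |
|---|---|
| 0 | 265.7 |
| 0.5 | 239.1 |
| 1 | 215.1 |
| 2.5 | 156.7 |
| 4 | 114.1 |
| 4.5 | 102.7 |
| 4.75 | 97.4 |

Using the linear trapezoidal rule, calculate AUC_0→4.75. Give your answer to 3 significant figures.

Trapezoidal AUC_0→4.75:
  [0→0.5]: (265.7+239.1)/2 × 0.5 = 126.2
  [0.5→1]: (239.1+215.1)/2 × 0.5 = 113.55
  [1→2.5]: (215.1+156.7)/2 × 1.5 = 278.85
  [2.5→4]: (156.7+114.1)/2 × 1.5 = 203.1
  [4→4.5]: (114.1+102.7)/2 × 0.5 = 54.2
  [4.5→4.75]: (102.7+97.4)/2 × 0.25 = 25.0125
  Sum = 800.9125 ng/mL·h

AUC = 801 ng/mL·h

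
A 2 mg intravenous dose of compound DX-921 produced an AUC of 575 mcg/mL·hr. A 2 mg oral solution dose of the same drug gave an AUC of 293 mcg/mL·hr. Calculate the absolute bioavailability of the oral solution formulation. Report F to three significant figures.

F = (AUC_ev / D_ev) / (AUC_iv / D_iv)
  = (293/2) / (575/2)
  = 146.5 / 287.5 = 0.5096

F = 0.510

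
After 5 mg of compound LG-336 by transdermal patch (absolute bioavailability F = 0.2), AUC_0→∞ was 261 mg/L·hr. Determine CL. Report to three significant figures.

CL = F × Dose / AUC_0→∞
   = 0.2 × 5 / 261 = 0.00383142 L/hr

CL = 0.00383 L/hr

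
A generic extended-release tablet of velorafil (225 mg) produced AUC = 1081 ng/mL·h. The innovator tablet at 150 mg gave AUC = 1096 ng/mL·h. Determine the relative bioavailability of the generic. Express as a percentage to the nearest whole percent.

F_rel = (AUC_test/D_test) / (AUC_ref/D_ref)
      = (1081/225) / (1096/150)
      = 4.80444 / 7.30667 = 0.6575 = 65.75%

F_rel = 66%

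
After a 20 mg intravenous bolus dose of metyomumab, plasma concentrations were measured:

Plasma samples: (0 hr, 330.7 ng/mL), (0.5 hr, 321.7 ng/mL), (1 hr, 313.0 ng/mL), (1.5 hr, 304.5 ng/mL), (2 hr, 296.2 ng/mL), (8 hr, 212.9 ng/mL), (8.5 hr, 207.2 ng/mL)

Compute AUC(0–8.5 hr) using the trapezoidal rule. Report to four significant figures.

AUC = 2259 ng/mL·hr

Trapezoidal AUC_0→8.5:
  [0→0.5]: (330.7+321.7)/2 × 0.5 = 163.1
  [0.5→1]: (321.7+313.0)/2 × 0.5 = 158.675
  [1→1.5]: (313.0+304.5)/2 × 0.5 = 154.375
  [1.5→2]: (304.5+296.2)/2 × 0.5 = 150.175
  [2→8]: (296.2+212.9)/2 × 6 = 1527.3
  [8→8.5]: (212.9+207.2)/2 × 0.5 = 105.025
  Sum = 2258.65 ng/mL·hr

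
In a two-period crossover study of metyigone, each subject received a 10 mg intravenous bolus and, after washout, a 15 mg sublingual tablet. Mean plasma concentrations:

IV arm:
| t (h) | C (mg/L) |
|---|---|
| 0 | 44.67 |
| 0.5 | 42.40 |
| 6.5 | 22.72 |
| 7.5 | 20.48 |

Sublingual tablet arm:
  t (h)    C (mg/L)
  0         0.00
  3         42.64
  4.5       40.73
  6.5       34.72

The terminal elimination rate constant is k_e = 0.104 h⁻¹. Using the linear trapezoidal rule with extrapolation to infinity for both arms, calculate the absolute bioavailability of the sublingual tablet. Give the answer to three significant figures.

F = 0.820

Trapezoidal AUC_0→7.5 (IV):
  [0→0.5]: (44.67+42.40)/2 × 0.5 = 21.7675
  [0.5→6.5]: (42.40+22.72)/2 × 6 = 195.36
  [6.5→7.5]: (22.72+20.48)/2 × 1 = 21.6
  Sum = 238.7275 mg/L·h
IV tail: 20.48/0.104 = 196.923; AUC_iv,0→∞ = 238.7275 + 196.923 = 435.6505 mg/L·h
Trapezoidal AUC_0→6.5 (sublingual tablet):
  [0→3]: (0.00+42.64)/2 × 3 = 63.96
  [3→4.5]: (42.64+40.73)/2 × 1.5 = 62.5275
  [4.5→6.5]: (40.73+34.72)/2 × 2 = 75.45
  Sum = 201.9375 mg/L·h
sublingual tablet tail: 34.72/0.104 = 333.846; AUC_ev,0→∞ = 201.9375 + 333.846 = 535.7835 mg/L·h
F = (AUC_ev/D_ev)/(AUC_iv/D_iv) = (535.7835/15)/(435.6505/10) = 35.7189/43.56505 = 0.8199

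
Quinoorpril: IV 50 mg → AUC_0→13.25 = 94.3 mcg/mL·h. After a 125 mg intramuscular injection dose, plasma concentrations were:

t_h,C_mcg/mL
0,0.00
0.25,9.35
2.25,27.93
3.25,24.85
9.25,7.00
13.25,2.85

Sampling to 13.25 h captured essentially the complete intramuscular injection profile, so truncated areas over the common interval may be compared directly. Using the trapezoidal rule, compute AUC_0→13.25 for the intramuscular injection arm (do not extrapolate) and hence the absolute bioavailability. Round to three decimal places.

Trapezoidal AUC_0→13.25 (intramuscular injection):
  [0→0.25]: (0.00+9.35)/2 × 0.25 = 1.16875
  [0.25→2.25]: (9.35+27.93)/2 × 2 = 37.28
  [2.25→3.25]: (27.93+24.85)/2 × 1 = 26.39
  [3.25→9.25]: (24.85+7.00)/2 × 6 = 95.55
  [9.25→13.25]: (7.00+2.85)/2 × 4 = 19.7
  Sum = 180.08875 mcg/mL·h
F = (AUC_ev/D_ev)/(AUC_iv/D_iv) = (180.08875/125)/(94.3/50) = 1.44071/1.886 = 0.7639

F = 0.764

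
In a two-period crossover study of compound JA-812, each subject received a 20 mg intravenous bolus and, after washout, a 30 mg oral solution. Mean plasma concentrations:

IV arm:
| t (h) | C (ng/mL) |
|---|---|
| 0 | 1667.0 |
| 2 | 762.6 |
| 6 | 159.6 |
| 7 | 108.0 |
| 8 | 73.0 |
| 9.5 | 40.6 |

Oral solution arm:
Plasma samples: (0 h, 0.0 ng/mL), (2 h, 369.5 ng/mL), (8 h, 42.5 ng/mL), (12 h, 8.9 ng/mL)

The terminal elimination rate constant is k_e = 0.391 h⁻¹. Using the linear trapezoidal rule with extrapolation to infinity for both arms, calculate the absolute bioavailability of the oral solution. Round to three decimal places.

Trapezoidal AUC_0→9.5 (IV):
  [0→2]: (1667.0+762.6)/2 × 2 = 2429.6
  [2→6]: (762.6+159.6)/2 × 4 = 1844.4
  [6→7]: (159.6+108.0)/2 × 1 = 133.8
  [7→8]: (108.0+73.0)/2 × 1 = 90.5
  [8→9.5]: (73.0+40.6)/2 × 1.5 = 85.2
  Sum = 4583.5 ng/mL·h
IV tail: 40.6/0.391 = 103.836; AUC_iv,0→∞ = 4583.5 + 103.836 = 4687.336 ng/mL·h
Trapezoidal AUC_0→12 (oral solution):
  [0→2]: (0.0+369.5)/2 × 2 = 369.5
  [2→8]: (369.5+42.5)/2 × 6 = 1236.0
  [8→12]: (42.5+8.9)/2 × 4 = 102.8
  Sum = 1708.3 ng/mL·h
oral solution tail: 8.9/0.391 = 22.762; AUC_ev,0→∞ = 1708.3 + 22.762 = 1731.062 ng/mL·h
F = (AUC_ev/D_ev)/(AUC_iv/D_iv) = (1731.062/30)/(4687.336/20) = 57.7021/234.3668 = 0.2462

F = 0.246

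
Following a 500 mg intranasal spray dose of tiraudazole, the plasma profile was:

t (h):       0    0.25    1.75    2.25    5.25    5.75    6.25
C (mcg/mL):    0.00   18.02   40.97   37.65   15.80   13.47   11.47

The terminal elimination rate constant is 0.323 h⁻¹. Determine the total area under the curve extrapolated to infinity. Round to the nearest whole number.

Trapezoidal AUC_0→6.25:
  [0→0.25]: (0.00+18.02)/2 × 0.25 = 2.2525
  [0.25→1.75]: (18.02+40.97)/2 × 1.5 = 44.2425
  [1.75→2.25]: (40.97+37.65)/2 × 0.5 = 19.655
  [2.25→5.25]: (37.65+15.80)/2 × 3 = 80.175
  [5.25→5.75]: (15.80+13.47)/2 × 0.5 = 7.3175
  [5.75→6.25]: (13.47+11.47)/2 × 0.5 = 6.235
  Sum = 159.8775 mcg/mL·h
Extrapolated tail: C_last / k_e = 11.47 / 0.323 = 35.511
AUC_0→∞ = 159.8775 + 35.511 = 195.3885 mcg/mL·h

AUC = 195 mcg/mL·h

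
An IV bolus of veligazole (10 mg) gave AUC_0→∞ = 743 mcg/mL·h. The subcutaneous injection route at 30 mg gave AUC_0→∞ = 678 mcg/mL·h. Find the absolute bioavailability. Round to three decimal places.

F = (AUC_ev / D_ev) / (AUC_iv / D_iv)
  = (678/30) / (743/10)
  = 22.6 / 74.3 = 0.3042

F = 0.304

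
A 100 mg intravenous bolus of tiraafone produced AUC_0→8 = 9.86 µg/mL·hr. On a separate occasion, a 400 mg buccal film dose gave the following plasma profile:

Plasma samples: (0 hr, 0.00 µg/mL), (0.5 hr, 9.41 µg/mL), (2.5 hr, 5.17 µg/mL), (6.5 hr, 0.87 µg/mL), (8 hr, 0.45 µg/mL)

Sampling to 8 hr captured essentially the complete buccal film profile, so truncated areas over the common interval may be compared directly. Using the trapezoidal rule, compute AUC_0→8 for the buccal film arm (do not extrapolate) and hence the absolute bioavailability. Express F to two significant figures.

F = 0.76

Trapezoidal AUC_0→8 (buccal film):
  [0→0.5]: (0.00+9.41)/2 × 0.5 = 2.3525
  [0.5→2.5]: (9.41+5.17)/2 × 2 = 14.58
  [2.5→6.5]: (5.17+0.87)/2 × 4 = 12.08
  [6.5→8]: (0.87+0.45)/2 × 1.5 = 0.99
  Sum = 30.0025 µg/mL·hr
F = (AUC_ev/D_ev)/(AUC_iv/D_iv) = (30.0025/400)/(9.86/100) = 0.07500625/0.0986 = 0.7607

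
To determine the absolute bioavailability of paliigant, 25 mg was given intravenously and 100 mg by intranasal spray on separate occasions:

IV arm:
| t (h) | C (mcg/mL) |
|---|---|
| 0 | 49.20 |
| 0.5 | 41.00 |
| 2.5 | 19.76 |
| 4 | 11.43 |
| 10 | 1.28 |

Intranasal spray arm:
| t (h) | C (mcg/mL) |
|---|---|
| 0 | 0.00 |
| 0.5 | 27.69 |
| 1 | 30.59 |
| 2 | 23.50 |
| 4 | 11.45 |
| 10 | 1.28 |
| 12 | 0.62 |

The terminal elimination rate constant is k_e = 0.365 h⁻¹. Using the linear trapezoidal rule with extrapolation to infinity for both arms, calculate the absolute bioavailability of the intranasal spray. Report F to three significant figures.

F = 0.211

Trapezoidal AUC_0→10 (IV):
  [0→0.5]: (49.20+41.00)/2 × 0.5 = 22.55
  [0.5→2.5]: (41.00+19.76)/2 × 2 = 60.76
  [2.5→4]: (19.76+11.43)/2 × 1.5 = 23.3925
  [4→10]: (11.43+1.28)/2 × 6 = 38.13
  Sum = 144.8325 mcg/mL·h
IV tail: 1.28/0.365 = 3.507; AUC_iv,0→∞ = 144.8325 + 3.507 = 148.3395 mcg/mL·h
Trapezoidal AUC_0→12 (intranasal spray):
  [0→0.5]: (0.00+27.69)/2 × 0.5 = 6.9225
  [0.5→1]: (27.69+30.59)/2 × 0.5 = 14.57
  [1→2]: (30.59+23.50)/2 × 1 = 27.045
  [2→4]: (23.50+11.45)/2 × 2 = 34.95
  [4→10]: (11.45+1.28)/2 × 6 = 38.19
  [10→12]: (1.28+0.62)/2 × 2 = 1.9
  Sum = 123.5775 mcg/mL·h
intranasal spray tail: 0.62/0.365 = 1.699; AUC_ev,0→∞ = 123.5775 + 1.699 = 125.2765 mcg/mL·h
F = (AUC_ev/D_ev)/(AUC_iv/D_iv) = (125.2765/100)/(148.3395/25) = 1.252765/5.93358 = 0.2111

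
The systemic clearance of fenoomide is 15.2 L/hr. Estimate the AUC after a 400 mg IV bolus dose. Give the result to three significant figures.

AUC = 26.3 mg/L·hr

AUC_0→∞ = Dose_iv / CL
        = 400 / 15.2 = 26.3158 mg/L·hr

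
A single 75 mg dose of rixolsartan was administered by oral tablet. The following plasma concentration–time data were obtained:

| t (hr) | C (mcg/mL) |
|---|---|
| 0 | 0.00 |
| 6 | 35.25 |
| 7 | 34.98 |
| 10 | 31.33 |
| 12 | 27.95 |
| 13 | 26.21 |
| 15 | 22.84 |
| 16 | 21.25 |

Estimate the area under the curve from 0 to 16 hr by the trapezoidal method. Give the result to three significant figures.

AUC = 398 mcg/mL·hr

Trapezoidal AUC_0→16:
  [0→6]: (0.00+35.25)/2 × 6 = 105.75
  [6→7]: (35.25+34.98)/2 × 1 = 35.115
  [7→10]: (34.98+31.33)/2 × 3 = 99.465
  [10→12]: (31.33+27.95)/2 × 2 = 59.28
  [12→13]: (27.95+26.21)/2 × 1 = 27.08
  [13→15]: (26.21+22.84)/2 × 2 = 49.05
  [15→16]: (22.84+21.25)/2 × 1 = 22.045
  Sum = 397.785 mcg/mL·hr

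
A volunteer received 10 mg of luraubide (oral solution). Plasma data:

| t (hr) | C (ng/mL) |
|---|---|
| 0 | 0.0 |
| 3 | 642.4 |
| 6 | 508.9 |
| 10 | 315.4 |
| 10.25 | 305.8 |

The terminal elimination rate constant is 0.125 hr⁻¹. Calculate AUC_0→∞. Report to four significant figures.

AUC = 6863 ng/mL·hr

Trapezoidal AUC_0→10.25:
  [0→3]: (0.0+642.4)/2 × 3 = 963.6
  [3→6]: (642.4+508.9)/2 × 3 = 1726.95
  [6→10]: (508.9+315.4)/2 × 4 = 1648.6
  [10→10.25]: (315.4+305.8)/2 × 0.25 = 77.65
  Sum = 4416.8 ng/mL·hr
Extrapolated tail: C_last / k_e = 305.8 / 0.125 = 2446.400
AUC_0→∞ = 4416.8 + 2446.400 = 6863.2 ng/mL·hr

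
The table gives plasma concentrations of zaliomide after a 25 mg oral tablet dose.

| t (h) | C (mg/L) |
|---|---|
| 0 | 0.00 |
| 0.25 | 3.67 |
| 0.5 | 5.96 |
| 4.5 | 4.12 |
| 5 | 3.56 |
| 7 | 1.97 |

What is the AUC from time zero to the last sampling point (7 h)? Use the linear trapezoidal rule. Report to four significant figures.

Trapezoidal AUC_0→7:
  [0→0.25]: (0.00+3.67)/2 × 0.25 = 0.45875
  [0.25→0.5]: (3.67+5.96)/2 × 0.25 = 1.20375
  [0.5→4.5]: (5.96+4.12)/2 × 4 = 20.16
  [4.5→5]: (4.12+3.56)/2 × 0.5 = 1.92
  [5→7]: (3.56+1.97)/2 × 2 = 5.53
  Sum = 29.2725 mg/L·h

AUC = 29.27 mg/L·h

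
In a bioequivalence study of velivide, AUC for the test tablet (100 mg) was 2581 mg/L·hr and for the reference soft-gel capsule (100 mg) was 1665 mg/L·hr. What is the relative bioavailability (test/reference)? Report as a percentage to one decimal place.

F_rel = 155.0%

F_rel = (AUC_test/D_test) / (AUC_ref/D_ref)
      = (2581/100) / (1665/100)
      = 25.81 / 16.65 = 1.5502 = 155.02%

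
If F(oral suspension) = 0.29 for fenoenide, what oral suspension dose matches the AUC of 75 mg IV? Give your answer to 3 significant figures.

D_oral = 259 mg

For equal systemic exposure: F × D_ev = D_iv
D_ev = D_iv / F = 75 / 0.29 = 258.621 mg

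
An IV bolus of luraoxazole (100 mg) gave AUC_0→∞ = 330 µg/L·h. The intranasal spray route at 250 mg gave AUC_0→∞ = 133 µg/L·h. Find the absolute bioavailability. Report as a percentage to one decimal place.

F = (AUC_ev / D_ev) / (AUC_iv / D_iv)
  = (133/250) / (330/100)
  = 0.532 / 3.3 = 0.1612
  = 16.12%

F = 16.1%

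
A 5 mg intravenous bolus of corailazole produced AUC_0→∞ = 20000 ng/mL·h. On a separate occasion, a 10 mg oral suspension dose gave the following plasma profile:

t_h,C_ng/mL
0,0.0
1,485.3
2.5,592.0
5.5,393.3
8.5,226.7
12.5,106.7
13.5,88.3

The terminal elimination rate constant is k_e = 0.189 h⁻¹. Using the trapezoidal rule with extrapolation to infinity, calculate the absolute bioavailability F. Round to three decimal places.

Trapezoidal AUC_0→13.5 (oral suspension):
  [0→1]: (0.0+485.3)/2 × 1 = 242.65
  [1→2.5]: (485.3+592.0)/2 × 1.5 = 807.975
  [2.5→5.5]: (592.0+393.3)/2 × 3 = 1477.95
  [5.5→8.5]: (393.3+226.7)/2 × 3 = 930.0
  [8.5→12.5]: (226.7+106.7)/2 × 4 = 666.8
  [12.5→13.5]: (106.7+88.3)/2 × 1 = 97.5
  Sum = 4222.875 ng/mL·h
Tail: C_last/k_e = 88.3/0.189 = 467.196
AUC_0→∞ (oral suspension) = 4222.875 + 467.196 = 4690.071 ng/mL·h
F = (AUC_ev/D_ev)/(AUC_iv/D_iv) = (4690.071/10)/(20000/5) = 469.0071/4000 = 0.1173

F = 0.117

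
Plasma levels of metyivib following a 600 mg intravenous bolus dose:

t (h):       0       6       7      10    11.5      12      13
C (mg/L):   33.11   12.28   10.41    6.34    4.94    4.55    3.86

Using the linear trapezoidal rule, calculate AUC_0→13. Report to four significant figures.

AUC = 187.7 mg/L·h

Trapezoidal AUC_0→13:
  [0→6]: (33.11+12.28)/2 × 6 = 136.17
  [6→7]: (12.28+10.41)/2 × 1 = 11.345
  [7→10]: (10.41+6.34)/2 × 3 = 25.125
  [10→11.5]: (6.34+4.94)/2 × 1.5 = 8.46
  [11.5→12]: (4.94+4.55)/2 × 0.5 = 2.3725
  [12→13]: (4.55+3.86)/2 × 1 = 4.205
  Sum = 187.6775 mg/L·h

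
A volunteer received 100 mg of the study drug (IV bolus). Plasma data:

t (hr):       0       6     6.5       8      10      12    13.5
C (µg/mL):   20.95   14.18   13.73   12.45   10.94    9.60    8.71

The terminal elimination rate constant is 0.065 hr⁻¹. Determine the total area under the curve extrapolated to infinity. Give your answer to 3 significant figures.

Trapezoidal AUC_0→13.5:
  [0→6]: (20.95+14.18)/2 × 6 = 105.39
  [6→6.5]: (14.18+13.73)/2 × 0.5 = 6.9775
  [6.5→8]: (13.73+12.45)/2 × 1.5 = 19.635
  [8→10]: (12.45+10.94)/2 × 2 = 23.39
  [10→12]: (10.94+9.60)/2 × 2 = 20.54
  [12→13.5]: (9.60+8.71)/2 × 1.5 = 13.7325
  Sum = 189.665 µg/mL·hr
Extrapolated tail: C_last / k_e = 8.71 / 0.065 = 134.000
AUC_0→∞ = 189.665 + 134.000 = 323.665 µg/mL·hr

AUC = 324 µg/mL·hr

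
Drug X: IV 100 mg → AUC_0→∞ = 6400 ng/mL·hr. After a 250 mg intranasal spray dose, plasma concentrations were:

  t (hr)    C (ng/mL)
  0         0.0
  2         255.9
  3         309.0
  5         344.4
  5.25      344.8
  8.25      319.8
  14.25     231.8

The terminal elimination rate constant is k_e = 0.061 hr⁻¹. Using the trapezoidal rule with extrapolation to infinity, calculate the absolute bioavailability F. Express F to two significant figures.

Trapezoidal AUC_0→14.25 (intranasal spray):
  [0→2]: (0.0+255.9)/2 × 2 = 255.9
  [2→3]: (255.9+309.0)/2 × 1 = 282.45
  [3→5]: (309.0+344.4)/2 × 2 = 653.4
  [5→5.25]: (344.4+344.8)/2 × 0.25 = 86.15
  [5.25→8.25]: (344.8+319.8)/2 × 3 = 996.9
  [8.25→14.25]: (319.8+231.8)/2 × 6 = 1654.8
  Sum = 3929.6 ng/mL·hr
Tail: C_last/k_e = 231.8/0.061 = 3800.000
AUC_0→∞ (intranasal spray) = 3929.6 + 3800.000 = 7729.6 ng/mL·hr
F = (AUC_ev/D_ev)/(AUC_iv/D_iv) = (7729.6/250)/(6400/100) = 30.9184/64 = 0.4831

F = 0.48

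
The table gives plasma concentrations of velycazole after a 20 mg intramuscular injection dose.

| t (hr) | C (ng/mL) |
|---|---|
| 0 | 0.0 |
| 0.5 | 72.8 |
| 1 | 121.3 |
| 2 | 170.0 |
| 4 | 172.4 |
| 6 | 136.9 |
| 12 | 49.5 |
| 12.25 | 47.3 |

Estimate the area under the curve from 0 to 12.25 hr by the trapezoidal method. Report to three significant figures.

Trapezoidal AUC_0→12.25:
  [0→0.5]: (0.0+72.8)/2 × 0.5 = 18.2
  [0.5→1]: (72.8+121.3)/2 × 0.5 = 48.525
  [1→2]: (121.3+170.0)/2 × 1 = 145.65
  [2→4]: (170.0+172.4)/2 × 2 = 342.4
  [4→6]: (172.4+136.9)/2 × 2 = 309.3
  [6→12]: (136.9+49.5)/2 × 6 = 559.2
  [12→12.25]: (49.5+47.3)/2 × 0.25 = 12.1
  Sum = 1435.375 ng/mL·hr

AUC = 1440 ng/mL·hr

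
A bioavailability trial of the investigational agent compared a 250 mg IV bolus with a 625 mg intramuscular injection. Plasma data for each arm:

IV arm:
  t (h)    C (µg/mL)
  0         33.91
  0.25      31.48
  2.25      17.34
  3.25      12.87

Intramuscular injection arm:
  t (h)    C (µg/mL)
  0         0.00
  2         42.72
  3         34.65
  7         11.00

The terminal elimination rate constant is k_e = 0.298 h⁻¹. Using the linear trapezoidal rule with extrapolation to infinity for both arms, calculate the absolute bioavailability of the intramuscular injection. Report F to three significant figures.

F = 0.727

Trapezoidal AUC_0→3.25 (IV):
  [0→0.25]: (33.91+31.48)/2 × 0.25 = 8.17375
  [0.25→2.25]: (31.48+17.34)/2 × 2 = 48.82
  [2.25→3.25]: (17.34+12.87)/2 × 1 = 15.105
  Sum = 72.09875 µg/mL·h
IV tail: 12.87/0.298 = 43.188; AUC_iv,0→∞ = 72.09875 + 43.188 = 115.28675 µg/mL·h
Trapezoidal AUC_0→7 (intramuscular injection):
  [0→2]: (0.00+42.72)/2 × 2 = 42.72
  [2→3]: (42.72+34.65)/2 × 1 = 38.685
  [3→7]: (34.65+11.00)/2 × 4 = 91.3
  Sum = 172.705 µg/mL·h
intramuscular injection tail: 11.00/0.298 = 36.913; AUC_ev,0→∞ = 172.705 + 36.913 = 209.618 µg/mL·h
F = (AUC_ev/D_ev)/(AUC_iv/D_iv) = (209.618/625)/(115.28675/250) = 0.3353888/0.461147 = 0.7273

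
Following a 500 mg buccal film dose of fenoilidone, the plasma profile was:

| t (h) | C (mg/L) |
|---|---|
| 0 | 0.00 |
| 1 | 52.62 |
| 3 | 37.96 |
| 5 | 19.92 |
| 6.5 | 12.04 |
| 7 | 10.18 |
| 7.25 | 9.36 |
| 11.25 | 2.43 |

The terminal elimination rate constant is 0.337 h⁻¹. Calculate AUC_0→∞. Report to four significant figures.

AUC = 237.5 mg/L·h

Trapezoidal AUC_0→11.25:
  [0→1]: (0.00+52.62)/2 × 1 = 26.31
  [1→3]: (52.62+37.96)/2 × 2 = 90.58
  [3→5]: (37.96+19.92)/2 × 2 = 57.88
  [5→6.5]: (19.92+12.04)/2 × 1.5 = 23.97
  [6.5→7]: (12.04+10.18)/2 × 0.5 = 5.555
  [7→7.25]: (10.18+9.36)/2 × 0.25 = 2.4425
  [7.25→11.25]: (9.36+2.43)/2 × 4 = 23.58
  Sum = 230.3175 mg/L·h
Extrapolated tail: C_last / k_e = 2.43 / 0.337 = 7.211
AUC_0→∞ = 230.3175 + 7.211 = 237.5285 mg/L·h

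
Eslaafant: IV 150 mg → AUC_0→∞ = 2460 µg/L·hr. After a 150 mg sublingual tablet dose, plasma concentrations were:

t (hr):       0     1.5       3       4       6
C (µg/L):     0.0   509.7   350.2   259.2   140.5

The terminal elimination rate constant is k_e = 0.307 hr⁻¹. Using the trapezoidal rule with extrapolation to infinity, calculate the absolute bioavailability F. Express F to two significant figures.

Trapezoidal AUC_0→6 (sublingual tablet):
  [0→1.5]: (0.0+509.7)/2 × 1.5 = 382.275
  [1.5→3]: (509.7+350.2)/2 × 1.5 = 644.925
  [3→4]: (350.2+259.2)/2 × 1 = 304.7
  [4→6]: (259.2+140.5)/2 × 2 = 399.7
  Sum = 1731.6 µg/L·hr
Tail: C_last/k_e = 140.5/0.307 = 457.655
AUC_0→∞ (sublingual tablet) = 1731.6 + 457.655 = 2189.255 µg/L·hr
F = (AUC_ev/D_ev)/(AUC_iv/D_iv) = (2189.255/150)/(2460/150) = 14.595/16.4 = 0.8899

F = 0.89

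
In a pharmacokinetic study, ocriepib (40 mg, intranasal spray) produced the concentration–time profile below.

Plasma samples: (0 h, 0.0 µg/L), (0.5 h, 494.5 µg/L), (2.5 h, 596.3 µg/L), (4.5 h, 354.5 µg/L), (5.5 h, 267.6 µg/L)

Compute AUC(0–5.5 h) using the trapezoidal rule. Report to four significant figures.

Trapezoidal AUC_0→5.5:
  [0→0.5]: (0.0+494.5)/2 × 0.5 = 123.625
  [0.5→2.5]: (494.5+596.3)/2 × 2 = 1090.8
  [2.5→4.5]: (596.3+354.5)/2 × 2 = 950.8
  [4.5→5.5]: (354.5+267.6)/2 × 1 = 311.05
  Sum = 2476.275 µg/L·h

AUC = 2476 µg/L·h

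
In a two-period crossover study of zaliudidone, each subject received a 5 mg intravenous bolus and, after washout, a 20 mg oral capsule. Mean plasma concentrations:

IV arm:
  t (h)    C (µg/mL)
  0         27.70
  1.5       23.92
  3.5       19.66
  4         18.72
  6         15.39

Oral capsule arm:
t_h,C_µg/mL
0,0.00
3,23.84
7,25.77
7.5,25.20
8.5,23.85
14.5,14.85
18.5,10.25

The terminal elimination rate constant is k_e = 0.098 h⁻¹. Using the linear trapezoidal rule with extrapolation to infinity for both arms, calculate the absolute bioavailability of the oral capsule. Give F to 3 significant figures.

Trapezoidal AUC_0→6 (IV):
  [0→1.5]: (27.70+23.92)/2 × 1.5 = 38.715
  [1.5→3.5]: (23.92+19.66)/2 × 2 = 43.58
  [3.5→4]: (19.66+18.72)/2 × 0.5 = 9.595
  [4→6]: (18.72+15.39)/2 × 2 = 34.11
  Sum = 126.0 µg/mL·h
IV tail: 15.39/0.098 = 157.041; AUC_iv,0→∞ = 126.0 + 157.041 = 283.041 µg/mL·h
Trapezoidal AUC_0→18.5 (oral capsule):
  [0→3]: (0.00+23.84)/2 × 3 = 35.76
  [3→7]: (23.84+25.77)/2 × 4 = 99.22
  [7→7.5]: (25.77+25.20)/2 × 0.5 = 12.7425
  [7.5→8.5]: (25.20+23.85)/2 × 1 = 24.525
  [8.5→14.5]: (23.85+14.85)/2 × 6 = 116.1
  [14.5→18.5]: (14.85+10.25)/2 × 4 = 50.2
  Sum = 338.5475 µg/mL·h
oral capsule tail: 10.25/0.098 = 104.592; AUC_ev,0→∞ = 338.5475 + 104.592 = 443.1395 µg/mL·h
F = (AUC_ev/D_ev)/(AUC_iv/D_iv) = (443.1395/20)/(283.041/5) = 22.156975/56.6082 = 0.3914

F = 0.391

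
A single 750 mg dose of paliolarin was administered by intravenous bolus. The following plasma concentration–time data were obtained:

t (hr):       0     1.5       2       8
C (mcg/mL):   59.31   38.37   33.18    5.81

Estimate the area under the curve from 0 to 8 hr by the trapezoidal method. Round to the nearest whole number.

Trapezoidal AUC_0→8:
  [0→1.5]: (59.31+38.37)/2 × 1.5 = 73.26
  [1.5→2]: (38.37+33.18)/2 × 0.5 = 17.8875
  [2→8]: (33.18+5.81)/2 × 6 = 116.97
  Sum = 208.1175 mcg/mL·hr

AUC = 208 mcg/mL·hr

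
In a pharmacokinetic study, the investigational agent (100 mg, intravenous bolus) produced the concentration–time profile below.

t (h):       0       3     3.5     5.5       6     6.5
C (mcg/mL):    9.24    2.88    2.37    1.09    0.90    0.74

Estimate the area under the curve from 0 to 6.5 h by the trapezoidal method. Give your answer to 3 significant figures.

Trapezoidal AUC_0→6.5:
  [0→3]: (9.24+2.88)/2 × 3 = 18.18
  [3→3.5]: (2.88+2.37)/2 × 0.5 = 1.3125
  [3.5→5.5]: (2.37+1.09)/2 × 2 = 3.46
  [5.5→6]: (1.09+0.90)/2 × 0.5 = 0.4975
  [6→6.5]: (0.90+0.74)/2 × 0.5 = 0.41
  Sum = 23.86 mcg/mL·h

AUC = 23.9 mcg/mL·h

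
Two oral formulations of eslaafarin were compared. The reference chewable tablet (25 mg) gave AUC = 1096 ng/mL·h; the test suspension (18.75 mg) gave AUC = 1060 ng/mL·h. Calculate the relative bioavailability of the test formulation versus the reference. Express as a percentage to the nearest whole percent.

F_rel = (AUC_test/D_test) / (AUC_ref/D_ref)
      = (1060/18.75) / (1096/25)
      = 56.5333 / 43.84 = 1.2895 = 128.95%

F_rel = 129%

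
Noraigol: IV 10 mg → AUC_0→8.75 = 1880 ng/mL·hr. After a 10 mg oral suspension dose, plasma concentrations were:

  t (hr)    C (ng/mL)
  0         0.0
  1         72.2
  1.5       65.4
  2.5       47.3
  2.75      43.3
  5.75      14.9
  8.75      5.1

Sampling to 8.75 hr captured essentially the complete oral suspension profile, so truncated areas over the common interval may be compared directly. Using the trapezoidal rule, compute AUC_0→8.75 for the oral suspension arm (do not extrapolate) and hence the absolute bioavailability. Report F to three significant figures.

F = 0.136

Trapezoidal AUC_0→8.75 (oral suspension):
  [0→1]: (0.0+72.2)/2 × 1 = 36.1
  [1→1.5]: (72.2+65.4)/2 × 0.5 = 34.4
  [1.5→2.5]: (65.4+47.3)/2 × 1 = 56.35
  [2.5→2.75]: (47.3+43.3)/2 × 0.25 = 11.325
  [2.75→5.75]: (43.3+14.9)/2 × 3 = 87.3
  [5.75→8.75]: (14.9+5.1)/2 × 3 = 30.0
  Sum = 255.475 ng/mL·hr
F = (AUC_ev/D_ev)/(AUC_iv/D_iv) = (255.475/10)/(1880/10) = 25.5475/188 = 0.1359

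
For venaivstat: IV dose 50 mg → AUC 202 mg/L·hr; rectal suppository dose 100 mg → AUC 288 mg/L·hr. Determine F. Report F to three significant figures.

F = 0.713

F = (AUC_ev / D_ev) / (AUC_iv / D_iv)
  = (288/100) / (202/50)
  = 2.88 / 4.04 = 0.7129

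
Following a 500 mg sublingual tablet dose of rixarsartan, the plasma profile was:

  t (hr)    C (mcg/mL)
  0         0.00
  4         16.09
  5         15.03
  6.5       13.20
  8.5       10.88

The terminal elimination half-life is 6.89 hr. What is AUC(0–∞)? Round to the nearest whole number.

AUC = 201 mcg/mL·hr

Trapezoidal AUC_0→8.5:
  [0→4]: (0.00+16.09)/2 × 4 = 32.18
  [4→5]: (16.09+15.03)/2 × 1 = 15.56
  [5→6.5]: (15.03+13.20)/2 × 1.5 = 21.1725
  [6.5→8.5]: (13.20+10.88)/2 × 2 = 24.08
  Sum = 92.9925 mcg/mL·hr
k_e = ln2 / t½ = 0.693147 / 6.89 = 0.1006 hr^-1
Extrapolated tail: C_last / k_e = 10.88 / 0.1006 = 108.151
AUC_0→∞ = 92.9925 + 108.151 = 201.1435 mcg/mL·hr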